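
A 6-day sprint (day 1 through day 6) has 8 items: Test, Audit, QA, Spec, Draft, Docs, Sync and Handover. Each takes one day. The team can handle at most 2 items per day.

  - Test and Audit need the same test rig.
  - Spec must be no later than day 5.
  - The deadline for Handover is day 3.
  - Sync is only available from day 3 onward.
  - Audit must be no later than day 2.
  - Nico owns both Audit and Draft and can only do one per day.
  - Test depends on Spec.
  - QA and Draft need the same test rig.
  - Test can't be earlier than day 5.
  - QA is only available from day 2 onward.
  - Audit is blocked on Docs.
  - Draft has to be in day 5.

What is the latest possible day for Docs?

day 1

Downstream work caps Docs at day 1.
Docs at day 1 is achievable: Draft in day 5; Test in day 5; Spec in day 2; QA in day 3; Handover in day 1; Sync in day 3; Audit in day 2; Docs in day 1.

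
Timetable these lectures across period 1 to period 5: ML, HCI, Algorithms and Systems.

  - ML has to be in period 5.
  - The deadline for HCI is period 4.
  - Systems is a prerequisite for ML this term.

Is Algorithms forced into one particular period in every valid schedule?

No

Algorithms can be period 1 (e.g. ML in period 5, Systems in period 1, HCI in period 1, Algorithms in period 1) or period 2 (e.g. Systems=period 1, Algorithms=period 2, ML=period 5, HCI=period 1).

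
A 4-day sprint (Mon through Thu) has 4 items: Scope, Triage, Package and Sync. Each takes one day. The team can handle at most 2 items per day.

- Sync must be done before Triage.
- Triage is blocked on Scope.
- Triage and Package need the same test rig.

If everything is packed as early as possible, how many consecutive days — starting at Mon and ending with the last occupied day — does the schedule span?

3 days

The precedence chain requires at least 2 distinct days.
With at most 2 per day and 4 tasks, at least 2 days are needed.
Could 2 days be enough, i.e. nothing placed later than Tue? No: Triage must come after Scope (at Mon or later) → {Tue}; Scope must come before Triage (at Tue or earlier) → {Mon}; Sync must come before Triage (at Tue or earlier) → {Mon}; Package can't share with Triage (Tue) → {Mon}; that puts Scope, Package and Sync all in Mon — more than 2 per day.
So 2 days is not enough.
3 works (last occupied day: Wed): for example Package in Wed, Scope in Mon, Sync in Mon, Triage in Tue.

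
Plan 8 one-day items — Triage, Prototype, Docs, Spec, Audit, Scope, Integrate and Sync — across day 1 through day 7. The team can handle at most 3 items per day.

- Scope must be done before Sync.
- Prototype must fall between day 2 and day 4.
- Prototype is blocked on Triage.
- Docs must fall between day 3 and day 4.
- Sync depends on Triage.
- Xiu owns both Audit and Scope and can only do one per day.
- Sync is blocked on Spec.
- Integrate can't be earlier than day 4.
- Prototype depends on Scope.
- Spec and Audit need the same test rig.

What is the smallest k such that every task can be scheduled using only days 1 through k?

4 days

The precedence chain requires at least 2 distinct days.
With at most 3 per day and 8 tasks, at least 3 days are needed.
Integrate can't be placed before day 4, so the schedule must run through at least day 4.
4 works (last occupied day: day 4): for example Sync in day 2; Docs in day 3; Scope in day 1; Audit in day 2; Spec in day 1; Prototype in day 2; Integrate in day 4; Triage in day 1.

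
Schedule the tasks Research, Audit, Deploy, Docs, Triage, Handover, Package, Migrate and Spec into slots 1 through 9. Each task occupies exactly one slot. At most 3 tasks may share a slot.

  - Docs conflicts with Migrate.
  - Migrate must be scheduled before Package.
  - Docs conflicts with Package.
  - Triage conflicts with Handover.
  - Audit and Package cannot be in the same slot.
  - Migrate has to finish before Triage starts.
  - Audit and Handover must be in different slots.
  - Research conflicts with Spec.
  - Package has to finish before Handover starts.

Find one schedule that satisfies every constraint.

Research=1, Triage=2, Handover=3, Migrate=1, Docs=3, Deploy=2, Spec=3, Audit=1, Package=2

Checking: Migrate(1) before Triage(2); Migrate(1) before Package(2); Package(2) before Handover(3); Audit(1) != Handover(3); Research(1) != Spec(3); Triage(2) != Handover(3); Docs(3) != Package(2); Docs(3) != Migrate(1); Audit(1) != Package(2); max 3 per slot (cap 3).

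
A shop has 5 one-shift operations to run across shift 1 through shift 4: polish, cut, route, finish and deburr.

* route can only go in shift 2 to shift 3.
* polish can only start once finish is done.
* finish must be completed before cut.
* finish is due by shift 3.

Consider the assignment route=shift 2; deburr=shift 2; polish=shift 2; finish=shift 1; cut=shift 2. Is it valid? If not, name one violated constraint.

polish can only start once finish is done — holds.
route can only go in shift 2 to shift 3 — holds.
finish must be completed before cut — holds.
finish is due by shift 3 — holds.

Yes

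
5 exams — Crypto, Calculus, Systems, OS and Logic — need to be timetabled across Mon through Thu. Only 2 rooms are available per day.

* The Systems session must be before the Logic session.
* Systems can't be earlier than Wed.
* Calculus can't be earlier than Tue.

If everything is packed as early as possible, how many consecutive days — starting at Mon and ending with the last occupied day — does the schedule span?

4 days

The precedence chain requires at least 2 distinct days.
With at most 2 per day and 5 exams, at least 3 days are needed.
Propagating the time windows through the other constraints, Logic can't land before Thu — that is day 4 counting from Mon — so the schedule must run through at least 4 days.
4 works (last occupied day: Thu): for example OS in Mon, Systems in Wed, Crypto in Mon, Calculus in Tue, Logic in Thu.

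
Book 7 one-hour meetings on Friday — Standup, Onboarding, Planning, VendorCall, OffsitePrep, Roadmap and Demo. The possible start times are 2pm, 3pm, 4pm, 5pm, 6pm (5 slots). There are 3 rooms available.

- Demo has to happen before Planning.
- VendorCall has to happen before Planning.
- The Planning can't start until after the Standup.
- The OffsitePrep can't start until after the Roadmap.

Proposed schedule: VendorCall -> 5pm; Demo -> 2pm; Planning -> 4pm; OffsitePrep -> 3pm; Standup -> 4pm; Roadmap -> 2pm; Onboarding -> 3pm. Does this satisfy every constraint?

The Planning can't start until after the Standup — violated.
VendorCall has to happen before Planning — violated.
There are 3 rooms available — holds.
The OffsitePrep can't start until after the Roadmap — holds.
Demo has to happen before Planning — holds.

Invalid. VendorCall has to happen before Planning.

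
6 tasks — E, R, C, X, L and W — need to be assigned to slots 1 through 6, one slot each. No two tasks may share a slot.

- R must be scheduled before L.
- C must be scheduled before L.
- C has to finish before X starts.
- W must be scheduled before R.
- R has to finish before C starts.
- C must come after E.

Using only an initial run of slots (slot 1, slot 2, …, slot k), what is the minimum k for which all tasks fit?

The precedence chain requires at least 4 distinct slots.
With at most 1 per slot and 6 tasks, at least 6 slots are needed.
6 works (last occupied slot: 6): for example E in 3, X in 6, L in 5, C in 4, W in 1, R in 2.

6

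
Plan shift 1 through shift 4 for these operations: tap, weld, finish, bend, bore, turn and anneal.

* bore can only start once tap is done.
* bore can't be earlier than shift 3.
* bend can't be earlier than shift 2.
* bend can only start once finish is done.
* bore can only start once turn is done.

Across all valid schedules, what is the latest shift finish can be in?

shift 3

Downstream work caps finish at shift 3.
finish at shift 3 is achievable: bore=shift 3, bend=shift 4, tap=shift 1, anneal=shift 1, finish=shift 3, turn=shift 1, weld=shift 1.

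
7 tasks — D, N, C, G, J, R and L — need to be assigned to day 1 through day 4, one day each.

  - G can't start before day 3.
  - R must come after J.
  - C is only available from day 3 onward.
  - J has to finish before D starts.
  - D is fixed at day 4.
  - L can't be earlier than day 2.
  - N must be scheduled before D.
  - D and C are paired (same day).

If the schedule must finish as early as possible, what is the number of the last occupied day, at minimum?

4

The precedence chain requires at least 2 distinct days.
D can't be placed before day 4, so the schedule must run through at least day 4.
4 works (last occupied day: day 4): for example N=day 1; J=day 1; G=day 3; R=day 2; D=day 4; L=day 2; C=day 4.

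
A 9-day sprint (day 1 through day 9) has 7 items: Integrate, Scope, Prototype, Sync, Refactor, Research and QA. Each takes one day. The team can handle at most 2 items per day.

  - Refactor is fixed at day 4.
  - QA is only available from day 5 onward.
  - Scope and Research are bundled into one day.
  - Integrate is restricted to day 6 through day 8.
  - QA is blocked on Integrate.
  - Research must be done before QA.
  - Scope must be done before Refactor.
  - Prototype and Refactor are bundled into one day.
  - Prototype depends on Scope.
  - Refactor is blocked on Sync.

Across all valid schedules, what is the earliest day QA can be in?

QA is available from day 5; precedence pushes QA to at least day 7.
QA at day 7 is achievable: Refactor in day 4, QA in day 7, Prototype in day 4, Scope in day 1, Integrate in day 6, Research in day 1, Sync in day 2.

day 7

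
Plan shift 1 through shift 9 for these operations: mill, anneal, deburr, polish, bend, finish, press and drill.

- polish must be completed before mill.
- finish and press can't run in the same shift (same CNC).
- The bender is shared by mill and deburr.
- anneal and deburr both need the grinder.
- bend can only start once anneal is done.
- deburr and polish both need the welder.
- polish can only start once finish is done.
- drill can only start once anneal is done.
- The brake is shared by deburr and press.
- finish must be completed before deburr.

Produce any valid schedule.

polish in shift 2, bend in shift 2, mill in shift 3, press in shift 2, anneal in shift 1, finish in shift 1, drill in shift 2, deburr in shift 4

Checking: finish(shift 1) before deburr(shift 4); polish(shift 2) before mill(shift 3); anneal(shift 1) before drill(shift 2); anneal(shift 1) before bend(shift 2); finish(shift 1) before polish(shift 2); deburr(shift 4) != polish(shift 2); finish(shift 1) != press(shift 2); mill(shift 3) != deburr(shift 4); deburr(shift 4) != press(shift 2); anneal(shift 1) != deburr(shift 4).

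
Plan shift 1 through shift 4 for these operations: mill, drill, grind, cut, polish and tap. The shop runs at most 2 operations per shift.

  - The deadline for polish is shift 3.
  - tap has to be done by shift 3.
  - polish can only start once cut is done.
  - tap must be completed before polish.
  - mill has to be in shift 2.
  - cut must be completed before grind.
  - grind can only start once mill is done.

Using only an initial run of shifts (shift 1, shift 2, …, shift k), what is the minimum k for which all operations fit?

The precedence chain requires at least 2 distinct shifts.
With at most 2 per shift and 6 operations, at least 3 shifts are needed.
Propagating the time windows through the other constraints, grind can't land before shift 3, so the schedule must run through at least shift 3.
3 works (last occupied shift: shift 3): for example cut=shift 1; grind=shift 3; polish=shift 2; tap=shift 1; mill=shift 2; drill=shift 3.

3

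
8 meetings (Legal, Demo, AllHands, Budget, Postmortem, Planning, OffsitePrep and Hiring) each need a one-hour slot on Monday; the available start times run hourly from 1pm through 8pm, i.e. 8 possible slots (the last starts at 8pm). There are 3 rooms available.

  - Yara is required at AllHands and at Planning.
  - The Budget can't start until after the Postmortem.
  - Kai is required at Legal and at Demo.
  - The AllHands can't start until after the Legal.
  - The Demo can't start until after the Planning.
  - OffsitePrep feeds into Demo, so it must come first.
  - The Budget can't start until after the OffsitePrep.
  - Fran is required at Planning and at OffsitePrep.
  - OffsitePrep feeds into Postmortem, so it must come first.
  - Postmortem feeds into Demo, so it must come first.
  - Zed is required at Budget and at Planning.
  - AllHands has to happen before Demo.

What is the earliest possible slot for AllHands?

2pm

Precedence pushes AllHands to at least 2pm; downstream work caps AllHands at 7pm.
AllHands at 2pm is achievable: Legal in 1pm; Planning in 3pm; Demo in 4pm; OffsitePrep in 1pm; Budget in 4pm; AllHands in 2pm; Hiring in 1pm; Postmortem in 2pm.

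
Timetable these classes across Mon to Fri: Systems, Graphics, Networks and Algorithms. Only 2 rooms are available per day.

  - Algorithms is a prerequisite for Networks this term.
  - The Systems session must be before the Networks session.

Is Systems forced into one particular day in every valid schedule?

Systems can be Mon (e.g. Systems=Mon, Networks=Tue, Algorithms=Mon, Graphics=Tue) or Tue (e.g. Algorithms in Mon; Networks in Wed; Graphics in Mon; Systems in Tue).

No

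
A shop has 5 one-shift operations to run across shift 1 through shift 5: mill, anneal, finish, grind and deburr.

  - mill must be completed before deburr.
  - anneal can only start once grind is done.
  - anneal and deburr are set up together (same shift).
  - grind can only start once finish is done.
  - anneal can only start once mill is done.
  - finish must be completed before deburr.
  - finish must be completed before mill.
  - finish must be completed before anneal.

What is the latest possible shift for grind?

shift 4

Precedence pushes grind to at least shift 2; downstream work caps grind at shift 4.
grind at shift 4 is achievable: grind -> shift 4, anneal -> shift 5, deburr -> shift 5, mill -> shift 2, finish -> shift 1.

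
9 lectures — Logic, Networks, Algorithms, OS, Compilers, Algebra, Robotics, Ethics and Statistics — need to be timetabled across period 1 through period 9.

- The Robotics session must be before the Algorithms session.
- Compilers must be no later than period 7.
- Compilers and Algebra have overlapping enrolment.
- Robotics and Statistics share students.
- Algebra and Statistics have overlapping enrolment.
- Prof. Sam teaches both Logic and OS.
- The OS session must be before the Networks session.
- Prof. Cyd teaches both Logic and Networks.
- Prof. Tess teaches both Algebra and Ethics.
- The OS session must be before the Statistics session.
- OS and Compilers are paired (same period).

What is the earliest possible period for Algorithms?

period 2

Precedence pushes Algorithms to at least period 2.
Algorithms at period 2 is achievable: Algorithms=period 2; Statistics=period 2; Ethics=period 1; Networks=period 2; Algebra=period 3; OS=period 1; Compilers=period 1; Robotics=period 1; Logic=period 3.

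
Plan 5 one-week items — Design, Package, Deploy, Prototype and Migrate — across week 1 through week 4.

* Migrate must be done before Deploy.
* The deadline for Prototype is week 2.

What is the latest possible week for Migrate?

week 3

Downstream work caps Migrate at week 3.
Migrate at week 3 is achievable: Deploy=week 4; Prototype=week 1; Design=week 1; Migrate=week 3; Package=week 1.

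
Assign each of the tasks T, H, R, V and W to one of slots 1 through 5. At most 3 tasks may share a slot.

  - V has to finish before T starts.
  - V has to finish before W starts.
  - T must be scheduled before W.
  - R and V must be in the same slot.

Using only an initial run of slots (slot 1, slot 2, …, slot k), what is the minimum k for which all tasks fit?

The precedence chain requires at least 3 distinct slots.
With at most 3 per slot and 5 tasks, at least 2 slots are needed.
3 works (last occupied slot: 3): for example V in 1, H in 1, R in 1, T in 2, W in 3.

3 slots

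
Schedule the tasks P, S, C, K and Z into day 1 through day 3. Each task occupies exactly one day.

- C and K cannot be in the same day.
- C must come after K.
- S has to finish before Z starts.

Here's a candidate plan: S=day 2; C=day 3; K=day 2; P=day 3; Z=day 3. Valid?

Yes, all constraints hold

C and K cannot be in the same day — holds.
S has to finish before Z starts — holds.
C must come after K — holds.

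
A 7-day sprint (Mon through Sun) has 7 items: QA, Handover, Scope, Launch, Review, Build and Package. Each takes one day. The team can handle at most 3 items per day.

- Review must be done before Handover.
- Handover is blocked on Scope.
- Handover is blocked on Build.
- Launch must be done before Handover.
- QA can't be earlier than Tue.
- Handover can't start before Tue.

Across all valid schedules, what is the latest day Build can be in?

Sat

Downstream work caps Build at Sat.
Build at Sat is achievable: Package in Tue, Review in Mon, Launch in Mon, Scope in Mon, QA in Tue, Build in Sat, Handover in Sun.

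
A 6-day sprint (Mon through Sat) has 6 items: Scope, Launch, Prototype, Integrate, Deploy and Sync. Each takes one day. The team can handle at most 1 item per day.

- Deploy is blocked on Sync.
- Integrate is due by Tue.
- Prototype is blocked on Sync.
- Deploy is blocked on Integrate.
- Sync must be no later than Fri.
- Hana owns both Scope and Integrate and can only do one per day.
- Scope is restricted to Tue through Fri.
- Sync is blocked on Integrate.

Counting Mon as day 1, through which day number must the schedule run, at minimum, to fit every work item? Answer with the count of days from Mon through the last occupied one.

6

The precedence chain requires at least 3 distinct days.
With at most 1 per day and 6 work items, at least 6 days are needed.
6 works (last occupied day: Sat): for example Deploy -> Thu; Sync -> Wed; Prototype -> Fri; Scope -> Tue; Launch -> Sat; Integrate -> Mon.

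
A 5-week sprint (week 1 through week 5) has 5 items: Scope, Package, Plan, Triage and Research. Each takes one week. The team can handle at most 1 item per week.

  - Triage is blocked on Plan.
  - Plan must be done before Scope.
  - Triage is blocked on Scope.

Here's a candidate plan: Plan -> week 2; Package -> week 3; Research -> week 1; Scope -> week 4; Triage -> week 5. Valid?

Yes, all constraints hold

Plan must be done before Scope — holds.
Triage is blocked on Plan — holds.
Triage is blocked on Scope — holds.
The team can handle at most 1 item per week — holds.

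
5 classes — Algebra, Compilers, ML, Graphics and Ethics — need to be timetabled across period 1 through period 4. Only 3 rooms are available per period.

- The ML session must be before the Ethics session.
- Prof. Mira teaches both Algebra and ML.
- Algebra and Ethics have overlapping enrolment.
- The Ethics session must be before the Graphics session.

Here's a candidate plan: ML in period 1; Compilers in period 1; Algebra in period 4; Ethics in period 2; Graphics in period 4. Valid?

Prof. Mira teaches both Algebra and ML — holds.
Algebra and Ethics have overlapping enrolment — holds.
The Ethics session must be before the Graphics session — holds.
The ML session must be before the Ethics session — holds.
Only 3 rooms are available per period — holds.

Valid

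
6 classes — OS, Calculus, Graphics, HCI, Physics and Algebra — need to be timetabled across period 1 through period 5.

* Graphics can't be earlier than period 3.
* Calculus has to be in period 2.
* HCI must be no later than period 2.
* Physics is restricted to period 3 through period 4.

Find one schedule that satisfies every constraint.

Algebra in period 1, OS in period 1, Calculus in period 2, Graphics in period 3, Physics in period 3, HCI in period 1

Checking: Physics=period 3 in [period 3,period 4]; HCI=period 1 in [period 1,period 2]; Graphics=period 3 in [period 3,period 5]; Calculus=period 2 in [period 2,period 2].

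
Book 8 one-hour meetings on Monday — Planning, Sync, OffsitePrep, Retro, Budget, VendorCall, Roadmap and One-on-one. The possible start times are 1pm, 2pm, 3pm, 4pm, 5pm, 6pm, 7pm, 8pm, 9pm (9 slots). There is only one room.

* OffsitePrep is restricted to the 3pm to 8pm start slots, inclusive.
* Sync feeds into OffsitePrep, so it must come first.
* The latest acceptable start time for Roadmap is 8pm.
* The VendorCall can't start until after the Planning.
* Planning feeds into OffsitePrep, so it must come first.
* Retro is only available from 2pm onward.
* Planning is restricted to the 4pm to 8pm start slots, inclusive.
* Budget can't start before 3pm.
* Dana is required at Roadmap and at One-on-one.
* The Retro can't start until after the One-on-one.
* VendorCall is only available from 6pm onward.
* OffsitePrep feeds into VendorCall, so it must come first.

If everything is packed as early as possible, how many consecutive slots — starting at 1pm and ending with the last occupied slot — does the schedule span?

8 slots

The precedence chain requires at least 3 distinct slots.
With at most 1 per slot and 8 meetings, at least 8 slots are needed.
VendorCall can't be placed before 6pm — that is slot 6 counting from 1pm — so the schedule must run through at least 6 slots.
8 works (last occupied slot: 8pm): for example One-on-one in 2pm; Retro in 7pm; VendorCall in 6pm; Sync in 1pm; Planning in 4pm; OffsitePrep in 5pm; Budget in 3pm; Roadmap in 8pm.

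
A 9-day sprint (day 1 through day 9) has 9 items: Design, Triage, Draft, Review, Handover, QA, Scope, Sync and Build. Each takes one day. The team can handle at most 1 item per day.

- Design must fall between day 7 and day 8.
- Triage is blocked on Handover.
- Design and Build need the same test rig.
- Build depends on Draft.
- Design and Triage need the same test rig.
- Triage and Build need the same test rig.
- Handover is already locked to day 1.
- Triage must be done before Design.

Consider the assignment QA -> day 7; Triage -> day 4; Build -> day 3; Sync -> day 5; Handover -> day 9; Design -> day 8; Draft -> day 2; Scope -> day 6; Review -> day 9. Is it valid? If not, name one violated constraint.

No. Handover is already locked to day 1 is not satisfied.

Triage is blocked on Handover — violated.
Design and Build need the same test rig — holds.
Build depends on Draft — holds.
Triage must be done before Design — holds.
The team can handle at most 1 item per day — violated.
Triage and Build need the same test rig — holds.
Design must fall between day 7 and day 8 — holds.
Handover is already locked to day 1 — violated.
Design and Triage need the same test rig — holds.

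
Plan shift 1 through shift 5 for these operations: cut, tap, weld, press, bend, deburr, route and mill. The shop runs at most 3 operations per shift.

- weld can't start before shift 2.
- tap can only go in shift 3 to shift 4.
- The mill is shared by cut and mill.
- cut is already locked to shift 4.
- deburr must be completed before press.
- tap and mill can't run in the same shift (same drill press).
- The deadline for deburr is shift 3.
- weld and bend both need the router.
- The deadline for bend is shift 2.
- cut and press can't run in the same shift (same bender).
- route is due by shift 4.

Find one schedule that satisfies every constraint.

route in shift 1, cut in shift 4, deburr in shift 1, mill in shift 2, tap in shift 3, bend in shift 1, weld in shift 2, press in shift 2

Checking: deburr(shift 1) before press(shift 2); cut(shift 4) != press(shift 2); cut(shift 4) != mill(shift 2); weld(shift 2) != bend(shift 1); tap(shift 3) != mill(shift 2); weld=shift 2 in [shift 2,shift 5]; deburr=shift 1 in [shift 1,shift 3]; cut=shift 4 in [shift 4,shift 4]; route=shift 1 in [shift 1,shift 4]; tap=shift 3 in [shift 3,shift 4]; bend=shift 1 in [shift 1,shift 2]; max 3 per shift (cap 3).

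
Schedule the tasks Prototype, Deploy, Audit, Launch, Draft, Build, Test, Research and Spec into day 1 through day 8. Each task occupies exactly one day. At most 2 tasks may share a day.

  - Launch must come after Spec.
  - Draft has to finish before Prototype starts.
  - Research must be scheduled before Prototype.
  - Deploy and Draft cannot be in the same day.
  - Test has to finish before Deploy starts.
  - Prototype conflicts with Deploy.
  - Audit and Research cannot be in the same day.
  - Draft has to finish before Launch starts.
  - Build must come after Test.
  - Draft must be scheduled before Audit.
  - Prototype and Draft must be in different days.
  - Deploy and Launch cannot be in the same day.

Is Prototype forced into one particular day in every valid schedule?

Prototype can be day 2 (e.g. Deploy -> day 4, Build -> day 5, Audit -> day 4, Draft -> day 1, Prototype -> day 2, Launch -> day 3, Test -> day 3, Research -> day 1, Spec -> day 2) or day 3 (e.g. Deploy in day 4, Research in day 2, Launch in day 2, Audit in day 4, Draft in day 1, Spec in day 1, Prototype in day 3, Test in day 3, Build in day 5).

No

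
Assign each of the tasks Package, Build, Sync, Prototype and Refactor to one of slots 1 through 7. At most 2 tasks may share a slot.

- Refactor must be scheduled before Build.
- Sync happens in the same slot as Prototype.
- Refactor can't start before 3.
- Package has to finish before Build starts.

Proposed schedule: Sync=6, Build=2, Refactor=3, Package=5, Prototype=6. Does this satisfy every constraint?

At most 2 tasks may share a slot — holds.
Refactor must be scheduled before Build — violated.
Refactor can't start before 3 — holds.
Package has to finish before Build starts — violated.
Sync happens in the same slot as Prototype — holds.

No. Package has to finish before Build starts is not satisfied.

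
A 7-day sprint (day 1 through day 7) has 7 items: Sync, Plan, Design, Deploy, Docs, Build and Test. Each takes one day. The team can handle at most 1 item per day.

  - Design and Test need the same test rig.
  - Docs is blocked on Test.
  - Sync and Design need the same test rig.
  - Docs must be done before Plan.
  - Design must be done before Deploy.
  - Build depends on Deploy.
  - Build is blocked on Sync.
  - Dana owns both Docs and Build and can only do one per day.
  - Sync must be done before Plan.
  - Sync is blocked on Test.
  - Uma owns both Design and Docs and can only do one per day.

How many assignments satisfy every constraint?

56

Splitting on Sync: it can be day 2 (10), day 3 (16), day 4 (18), day 5 (12). Listing each branch's schedules as (Plan, Design, Deploy, Docs, Build, Test) by day number:
Sync=day 2: (4,5,6,3,7,1) (5,3,6,4,7,1) (5,4,6,3,7,1) (6,3,4,5,7,1) (6,3,5,4,7,1) (6,4,5,3,7,1) (7,3,4,5,6,1) (7,3,4,6,5,1) (7,3,5,4,6,1) (7,4,5,3,6,1) — 10.
Sync=day 3: (4,5,6,2,7,1) (5,1,6,4,7,2) (5,2,6,4,7,1) (5,4,6,2,7,1) (6,1,4,5,7,2) (6,1,5,4,7,2) (6,2,4,5,7,1) (6,2,5,4,7,1) (6,4,5,2,7,1) (7,1,4,5,6,2) (7,1,4,6,5,2) (7,1,5,4,6,2) (7,2,4,5,6,1) (7,2,4,6,5,1) (7,2,5,4,6,1) (7,4,5,2,6,1) — 16.
Sync=day 4: (5,1,6,3,7,2) (5,2,6,3,7,1) (5,3,6,2,7,1) (6,1,2,5,7,3) (6,1,3,5,7,2) (6,1,5,3,7,2) (6,2,3,5,7,1) (6,2,5,3,7,1) (6,3,5,2,7,1) (7,1,2,5,6,3) (7,1,2,6,5,3) (7,1,3,5,6,2) (7,1,3,6,5,2) (7,1,5,3,6,2) (7,2,3,5,6,1) (7,2,3,6,5,1) (7,2,5,3,6,1) (7,3,5,2,6,1) — 18.
Sync=day 5: (6,1,2,4,7,3) (6,1,3,4,7,2) (6,1,4,3,7,2) (6,2,3,4,7,1) (6,2,4,3,7,1) (6,3,4,2,7,1) (7,1,2,4,6,3) (7,1,3,4,6,2) (7,1,4,3,6,2) (7,2,3,4,6,1) (7,2,4,3,6,1) (7,3,4,2,6,1) — 12.
Summing: 10 + 16 + 18 + 12 = 56.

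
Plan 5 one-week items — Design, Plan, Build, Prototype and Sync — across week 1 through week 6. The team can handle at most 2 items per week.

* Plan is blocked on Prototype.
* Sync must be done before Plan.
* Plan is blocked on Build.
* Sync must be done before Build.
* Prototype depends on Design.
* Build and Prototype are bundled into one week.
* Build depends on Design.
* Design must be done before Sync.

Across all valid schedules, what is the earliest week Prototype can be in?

week 3

Prototype must be in the same week as Build, which can't be before week 3, so Prototype is at least week 3; downstream work caps Prototype at week 5.
Prototype at week 3 is achievable: Build=week 3, Prototype=week 3, Design=week 1, Sync=week 2, Plan=week 4.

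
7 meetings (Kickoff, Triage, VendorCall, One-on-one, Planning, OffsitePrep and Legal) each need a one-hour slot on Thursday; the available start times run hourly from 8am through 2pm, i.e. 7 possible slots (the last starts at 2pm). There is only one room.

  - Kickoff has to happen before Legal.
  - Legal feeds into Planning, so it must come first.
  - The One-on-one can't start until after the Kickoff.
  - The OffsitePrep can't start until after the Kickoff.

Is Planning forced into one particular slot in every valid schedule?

No

Planning can be 10am (e.g. One-on-one -> 11am; Triage -> 1pm; Kickoff -> 8am; OffsitePrep -> 12pm; Legal -> 9am; Planning -> 10am; VendorCall -> 2pm) or 11am (e.g. One-on-one=10am, VendorCall=2pm, Kickoff=8am, Legal=9am, OffsitePrep=12pm, Planning=11am, Triage=1pm).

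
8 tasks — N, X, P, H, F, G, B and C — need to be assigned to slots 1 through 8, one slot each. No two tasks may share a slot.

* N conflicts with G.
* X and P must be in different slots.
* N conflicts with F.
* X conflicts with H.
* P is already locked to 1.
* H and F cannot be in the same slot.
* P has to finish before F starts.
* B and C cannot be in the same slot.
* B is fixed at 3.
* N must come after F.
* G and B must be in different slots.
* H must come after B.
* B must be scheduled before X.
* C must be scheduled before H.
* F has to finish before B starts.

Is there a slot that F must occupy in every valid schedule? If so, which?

P is fixed at 1 and must come before F, so F is at least 2.
B is fixed at 3 and must come after F, so F is at most 2.
So F must be 2.

2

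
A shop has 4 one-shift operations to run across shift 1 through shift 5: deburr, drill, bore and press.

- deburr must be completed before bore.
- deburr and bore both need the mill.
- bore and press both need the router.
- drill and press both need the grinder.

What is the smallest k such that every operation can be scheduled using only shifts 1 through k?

2 shifts

The precedence chain requires at least 2 distinct shifts.
2 works (last occupied shift: shift 2): for example drill -> shift 2, press -> shift 1, deburr -> shift 1, bore -> shift 2.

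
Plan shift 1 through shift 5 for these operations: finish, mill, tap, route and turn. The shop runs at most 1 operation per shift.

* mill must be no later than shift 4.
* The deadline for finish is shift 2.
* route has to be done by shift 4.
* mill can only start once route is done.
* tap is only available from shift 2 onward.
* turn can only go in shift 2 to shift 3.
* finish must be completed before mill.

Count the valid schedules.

Enumerating: turn in shift 2; tap in shift 5; finish in shift 1; mill in shift 4; route in shift 3 | finish -> shift 1, tap -> shift 5, turn -> shift 3, mill -> shift 4, route -> shift 2 | mill=shift 4, route=shift 1, finish=shift 2, tap=shift 5, turn=shift 3.

3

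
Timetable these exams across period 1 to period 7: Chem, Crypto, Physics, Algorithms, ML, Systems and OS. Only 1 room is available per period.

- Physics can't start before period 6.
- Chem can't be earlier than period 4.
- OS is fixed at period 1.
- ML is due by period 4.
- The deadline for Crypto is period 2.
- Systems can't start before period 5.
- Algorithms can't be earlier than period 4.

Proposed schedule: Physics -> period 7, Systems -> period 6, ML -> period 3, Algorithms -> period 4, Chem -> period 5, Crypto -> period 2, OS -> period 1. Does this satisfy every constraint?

Yes, all constraints hold

Algorithms can't be earlier than period 4 — holds.
Systems can't start before period 5 — holds.
The deadline for Crypto is period 2 — holds.
OS is fixed at period 1 — holds.
ML is due by period 4 — holds.
Only 1 room is available per period — holds.
Physics can't start before period 6 — holds.
Chem can't be earlier than period 4 — holds.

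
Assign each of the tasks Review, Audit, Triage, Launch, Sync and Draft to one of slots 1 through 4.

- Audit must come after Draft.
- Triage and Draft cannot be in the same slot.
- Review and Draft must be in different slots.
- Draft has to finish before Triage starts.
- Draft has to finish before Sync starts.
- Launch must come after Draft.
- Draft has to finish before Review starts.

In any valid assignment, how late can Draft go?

3

Downstream work caps Draft at 3.
Draft at 3 is achievable: Triage in 4; Review in 4; Launch in 4; Audit in 4; Sync in 4; Draft in 3.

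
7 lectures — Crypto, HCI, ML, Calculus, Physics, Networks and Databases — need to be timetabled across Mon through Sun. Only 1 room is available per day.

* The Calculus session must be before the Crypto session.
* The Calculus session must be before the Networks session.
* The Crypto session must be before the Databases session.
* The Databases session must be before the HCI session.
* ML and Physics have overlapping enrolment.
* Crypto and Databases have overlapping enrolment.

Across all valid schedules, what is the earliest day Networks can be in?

Tue

Precedence pushes Networks to at least Tue.
Networks at Tue is achievable: Crypto in Wed; Physics in Sun; Databases in Thu; Networks in Tue; ML in Sat; HCI in Fri; Calculus in Mon.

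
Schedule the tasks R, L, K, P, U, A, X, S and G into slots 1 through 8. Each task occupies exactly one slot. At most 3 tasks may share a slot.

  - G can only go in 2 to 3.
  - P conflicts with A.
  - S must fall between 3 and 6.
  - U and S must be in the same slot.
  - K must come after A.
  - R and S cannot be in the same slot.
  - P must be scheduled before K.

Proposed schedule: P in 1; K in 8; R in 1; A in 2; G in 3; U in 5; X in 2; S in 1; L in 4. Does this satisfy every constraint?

R and S cannot be in the same slot — violated.
S must fall between 3 and 6 — violated.
G can only go in 2 to 3 — holds.
P conflicts with A — holds.
P must be scheduled before K — holds.
At most 3 tasks may share a slot — holds.
U and S must be in the same slot — violated.
K must come after A — holds.

Invalid. R and S cannot be in the same slot.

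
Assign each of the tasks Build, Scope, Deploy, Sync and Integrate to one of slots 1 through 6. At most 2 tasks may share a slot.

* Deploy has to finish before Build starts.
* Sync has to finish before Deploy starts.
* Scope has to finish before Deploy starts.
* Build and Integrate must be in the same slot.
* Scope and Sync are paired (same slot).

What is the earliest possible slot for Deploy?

2

Precedence pushes Deploy to at least 2; downstream work caps Deploy at 5.
Deploy at 2 is achievable: Deploy in 2, Integrate in 3, Scope in 1, Sync in 1, Build in 3.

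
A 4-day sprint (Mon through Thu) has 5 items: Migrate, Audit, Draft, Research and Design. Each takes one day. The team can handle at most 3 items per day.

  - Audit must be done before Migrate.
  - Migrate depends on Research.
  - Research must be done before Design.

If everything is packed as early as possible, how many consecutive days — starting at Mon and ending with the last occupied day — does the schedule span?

2

The precedence chain requires at least 2 distinct days.
With at most 3 per day and 5 tasks, at least 2 days are needed.
2 works (last occupied day: Tue): for example Research=Mon; Audit=Mon; Design=Tue; Migrate=Tue; Draft=Mon.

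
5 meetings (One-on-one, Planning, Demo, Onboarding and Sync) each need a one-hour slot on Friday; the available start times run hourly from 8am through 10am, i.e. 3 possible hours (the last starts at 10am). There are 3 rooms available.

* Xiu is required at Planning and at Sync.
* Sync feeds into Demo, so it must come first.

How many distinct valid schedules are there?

Splitting on One-on-one: it can be 8am (18), 9am (17), 10am (16). Listing each branch's schedules as (Planning, Demo, Onboarding, Sync):
One-on-one=8am: (8am,10am,8am,9am) (8am,10am,9am,9am) (8am,10am,10am,9am) (9am,9am,8am,8am) (9am,9am,9am,8am) (9am,9am,10am,8am) (9am,10am,8am,8am) (9am,10am,9am,8am) (9am,10am,10am,8am) (10am,9am,8am,8am) (10am,9am,9am,8am) (10am,9am,10am,8am) (10am,10am,8am,8am) (10am,10am,8am,9am) (10am,10am,9am,8am) (10am,10am,9am,9am) (10am,10am,10am,8am) (10am,10am,10am,9am) — 18.
One-on-one=9am: (8am,10am,8am,9am) (8am,10am,9am,9am) (8am,10am,10am,9am) (9am,9am,8am,8am) (9am,9am,10am,8am) (9am,10am,8am,8am) (9am,10am,9am,8am) (9am,10am,10am,8am) (10am,9am,8am,8am) (10am,9am,9am,8am) (10am,9am,10am,8am) (10am,10am,8am,8am) (10am,10am,8am,9am) (10am,10am,9am,8am) (10am,10am,9am,9am) (10am,10am,10am,8am) (10am,10am,10am,9am) — 17.
One-on-one=10am: (8am,10am,8am,9am) (8am,10am,9am,9am) (8am,10am,10am,9am) (9am,9am,8am,8am) (9am,9am,9am,8am) (9am,9am,10am,8am) (9am,10am,8am,8am) (9am,10am,9am,8am) (9am,10am,10am,8am) (10am,9am,8am,8am) (10am,9am,9am,8am) (10am,9am,10am,8am) (10am,10am,8am,8am) (10am,10am,8am,9am) (10am,10am,9am,8am) (10am,10am,9am,9am) — 16.
Summing: 18 + 17 + 16 = 51.

51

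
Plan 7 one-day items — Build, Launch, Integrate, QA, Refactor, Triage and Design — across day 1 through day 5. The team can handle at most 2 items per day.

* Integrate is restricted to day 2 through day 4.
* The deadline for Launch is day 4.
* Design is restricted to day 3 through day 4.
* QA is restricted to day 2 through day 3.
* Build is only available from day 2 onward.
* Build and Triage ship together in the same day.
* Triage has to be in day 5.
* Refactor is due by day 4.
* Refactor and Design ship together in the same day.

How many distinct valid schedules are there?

Splitting on Launch: it can be day 1 (6), day 2 (4), day 3 (3), day 4 (2). Listing each branch's schedules as (Build, Integrate, QA, Refactor, Triage, Design) by day number:
Launch=day 1: (5,2,2,3,5,3) (5,2,2,4,5,4) (5,2,3,4,5,4) (5,3,2,4,5,4) (5,3,3,4,5,4) (5,4,2,3,5,3) — 6.
Launch=day 2: (5,2,3,4,5,4) (5,3,2,4,5,4) (5,3,3,4,5,4) (5,4,2,3,5,3) — 4.
Launch=day 3: (5,2,2,4,5,4) (5,2,3,4,5,4) (5,3,2,4,5,4) — 3.
Launch=day 4: (5,2,2,3,5,3) (5,4,2,3,5,3) — 2.
Summing: 6 + 4 + 3 + 2 = 15.

15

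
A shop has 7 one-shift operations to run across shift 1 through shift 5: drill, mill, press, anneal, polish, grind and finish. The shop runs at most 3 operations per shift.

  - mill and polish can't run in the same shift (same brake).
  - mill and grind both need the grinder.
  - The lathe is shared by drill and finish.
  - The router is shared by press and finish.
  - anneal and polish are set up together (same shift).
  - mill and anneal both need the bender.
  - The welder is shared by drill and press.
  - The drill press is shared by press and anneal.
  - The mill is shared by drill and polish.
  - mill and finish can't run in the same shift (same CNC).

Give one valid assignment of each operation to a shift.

grind=shift 2; polish=shift 3; press=shift 2; drill=shift 1; anneal=shift 3; mill=shift 1; finish=shift 3

Checking: drill(shift 1) != finish(shift 3); drill(shift 1) != polish(shift 3); press(shift 2) != finish(shift 3); mill(shift 1) != finish(shift 3); mill(shift 1) != polish(shift 3); mill(shift 1) != grind(shift 2); drill(shift 1) != press(shift 2); press(shift 2) != anneal(shift 3); mill(shift 1) != anneal(shift 3); anneal = polish = shift 3; max 3 per shift (cap 3).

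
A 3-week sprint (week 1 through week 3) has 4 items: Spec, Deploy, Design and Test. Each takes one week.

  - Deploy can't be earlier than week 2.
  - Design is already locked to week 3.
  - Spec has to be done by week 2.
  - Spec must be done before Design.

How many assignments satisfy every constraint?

12

Splitting on Spec: it can be week 1 (6), week 2 (6). Listing each branch's schedules as (Deploy, Design, Test) by week number:
Spec=week 1: (2,3,1) (2,3,2) (2,3,3) (3,3,1) (3,3,2) (3,3,3) — 6.
Spec=week 2: (2,3,1) (2,3,2) (2,3,3) (3,3,1) (3,3,2) (3,3,3) — 6.
Summing: 6 + 6 = 12.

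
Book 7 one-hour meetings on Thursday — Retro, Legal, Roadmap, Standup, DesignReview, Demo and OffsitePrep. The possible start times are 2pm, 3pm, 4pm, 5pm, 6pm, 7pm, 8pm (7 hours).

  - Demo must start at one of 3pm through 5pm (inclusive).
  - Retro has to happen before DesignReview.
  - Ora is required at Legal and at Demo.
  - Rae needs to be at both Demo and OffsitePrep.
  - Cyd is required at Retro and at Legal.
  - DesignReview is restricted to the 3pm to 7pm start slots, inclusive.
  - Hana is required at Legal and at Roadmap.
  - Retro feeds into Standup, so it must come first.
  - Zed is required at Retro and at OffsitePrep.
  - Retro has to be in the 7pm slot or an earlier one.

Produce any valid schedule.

Retro -> 2pm, Standup -> 3pm, DesignReview -> 3pm, OffsitePrep -> 4pm, Demo -> 3pm, Roadmap -> 2pm, Legal -> 4pm

Checking: Retro(2pm) before DesignReview(3pm); Retro(2pm) before Standup(3pm); Demo(3pm) != OffsitePrep(4pm); Retro(2pm) != OffsitePrep(4pm); Legal(4pm) != Demo(3pm); Retro(2pm) != Legal(4pm); Legal(4pm) != Roadmap(2pm); DesignReview=3pm in [3pm,7pm]; Demo=3pm in [3pm,5pm]; Retro=2pm in [2pm,7pm].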